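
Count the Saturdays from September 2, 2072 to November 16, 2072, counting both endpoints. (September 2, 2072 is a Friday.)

September 2, 2072 is a Friday; the first Saturday on or after it is September 3, 2072 (1 day later).
From September 3, 2072 to November 16, 2072: 27 + 31 + 16 = 74 days (rest of September, October, November).
74 ÷ 7 = 10 full weeks with remainder 4, so 10 more Saturdays after the first → 11.

11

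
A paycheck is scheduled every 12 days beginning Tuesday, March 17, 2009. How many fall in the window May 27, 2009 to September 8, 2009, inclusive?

9

Occurrences land 12·i days after March 17, 2009 for i = 0, 1, 2, …
May 27, 2009 is 71 days after the start; 71 ÷ 12 = 5 remainder 11; since the remainder is 11, round up to i = 6. First occurrence in the window: #7 on May 28, 2009 (6×12 = 72 days in).
September 8, 2009 is 175 days after the start; 175 ÷ 12 = 14 remainder 7. Last occurrence in the window: #15 on September 1, 2009.
Occurrences #7 through #15: 9 in total.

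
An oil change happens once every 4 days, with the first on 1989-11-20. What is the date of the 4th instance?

1989-12-02

The 4th occurrence is 3 intervals after the first: 3 × 4 = 12 days after 1989-11-20.
November has 30 days — 10 days to the end of November leaves 2.
2 days into December → 1989-12-02.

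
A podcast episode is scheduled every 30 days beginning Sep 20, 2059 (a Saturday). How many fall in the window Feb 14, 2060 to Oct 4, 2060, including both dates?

Occurrences land 30·i days after Sep 20, 2059 for i = 0, 1, 2, …
Feb 14, 2060 is 147 days after the start; 147 ÷ 30 = 4 remainder 27; since the remainder is 27, round up to i = 5. First occurrence in the window: #6 on Feb 17, 2060 (5×30 = 150 days in).
Oct 4, 2060 is 380 days after the start; 380 ÷ 30 = 12 remainder 20. Last occurrence in the window: #13 on Sep 14, 2060.
Occurrences #6 through #13: 8 in total.

8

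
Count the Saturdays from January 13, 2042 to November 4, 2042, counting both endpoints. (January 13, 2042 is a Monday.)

January 13, 2042 is a Monday; the first Saturday on or after it is January 18, 2042 (5 days later).
From January 18, 2042 to November 4, 2042: 13 + 28 + 31 + 30 + 31 + 30 + 31 + 31 + 30 + 31 + 4 = 290 days (rest of January, February, March, April, May, June, July, August, September, October, November).
290 ÷ 7 = 41 full weeks with remainder 3, so 41 more Saturdays after the first → 42.

42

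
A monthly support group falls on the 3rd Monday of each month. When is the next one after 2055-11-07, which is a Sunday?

2055-11-15

November 2055 starts on a Monday; its first Monday is the 1st, so the 3rd Monday is the 15th — 2055-11-15.
2055-11-15 is after 2055-11-07, so that is the next one.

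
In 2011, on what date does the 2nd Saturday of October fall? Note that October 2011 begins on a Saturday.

2011-10-08

October 2011 begins on a Saturday, so the first Saturday is October 1.
The 2nd Saturday is 1 weeks later: 1 + 7 = 8.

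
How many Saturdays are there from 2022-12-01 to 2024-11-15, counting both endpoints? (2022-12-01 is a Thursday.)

2022-12-01 is a Thursday; the first Saturday on or after it is 2022-12-03 (2 days later).
From 2022-12-03 to 2024-11-15: 28 + 365 + 320 = 713 days (rest of 2022, 2023, to 2024-11-15 in 2024).
713 ÷ 7 = 101 full weeks with remainder 6, so 101 more Saturdays after the first → 102.

102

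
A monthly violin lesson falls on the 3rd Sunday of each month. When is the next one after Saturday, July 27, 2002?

August 18, 2002

July 2002 starts on a Monday; its first Sunday is the 7th, so the 3rd Sunday is the 21st — July 21, 2002.
That is not after July 27, 2002, so look at August 2002.
August 2002 starts on a Thursday; its first Sunday is the 4th, so the 3rd Sunday is the 18th — August 18, 2002.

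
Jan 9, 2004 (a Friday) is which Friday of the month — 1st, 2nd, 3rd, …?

Day 9 falls in week ⌈9/7⌉ of the month.
Days 1–7 hold the 1st Friday, 8–14 the 2nd, 15–21 the 3rd, 22–28 the 4th, 29–31 the 5th.
9 is in the range for the 2nd.

2nd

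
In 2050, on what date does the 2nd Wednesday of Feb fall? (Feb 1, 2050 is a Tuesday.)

Feb 9, 2050

Feb 2050 begins on a Tuesday, so the first Wednesday is Feb 2 (1 day later).
The 2nd Wednesday is 1 weeks later: 2 + 7 = 9.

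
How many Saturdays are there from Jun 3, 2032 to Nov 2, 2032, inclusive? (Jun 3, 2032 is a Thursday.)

Jun 3, 2032 is a Thursday; the first Saturday on or after it is Jun 5, 2032 (2 days later).
From Jun 5, 2032 to Nov 2, 2032: 25 + 31 + 31 + 30 + 31 + 2 = 150 days (rest of Jun, Jul, Aug, Sep, Oct, Nov).
150 ÷ 7 = 21 full weeks with remainder 3, so 21 more Saturdays after the first → 22.

22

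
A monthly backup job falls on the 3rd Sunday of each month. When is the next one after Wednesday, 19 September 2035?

September 2035 starts on a Saturday; its first Sunday is the 2nd, so the 3rd Sunday is the 16th — 16 September 2035.
That is not after 19 September 2035, so look at October 2035.
October 2035 starts on a Monday; its first Sunday is the 7th, so the 3rd Sunday is the 21st — 21 October 2035.

21 October 2035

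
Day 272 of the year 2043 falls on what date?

Jan has 31 days (272 − 31 = 241 remain).
Feb has 28 days (241 − 28 = 213 remain).
Mar has 31 days (213 − 31 = 182 remain).
Apr has 30 days (182 − 30 = 152 remain).
May has 31 days (152 − 31 = 121 remain).
Jun has 30 days (121 − 30 = 91 remain).
Jul has 31 days (91 − 31 = 60 remain).
Aug has 31 days (60 − 31 = 29 remain).
29 into Sep → Sep 29.

Sep 29, 2043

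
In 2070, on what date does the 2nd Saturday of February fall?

The first Saturday of February 2070 is February 1.
The 2nd Saturday is 1 weeks later: 1 + 7 = 8.

8 February 2070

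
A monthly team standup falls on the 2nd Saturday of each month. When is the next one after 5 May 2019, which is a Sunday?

May 2019 starts on a Wednesday; its first Saturday is the 4th, so the 2nd Saturday is the 11th — 11 May 2019.
11 May 2019 is after 5 May 2019, so that is the next one.

11 May 2019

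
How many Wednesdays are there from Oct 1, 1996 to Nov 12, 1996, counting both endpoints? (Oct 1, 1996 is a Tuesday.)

Oct 1, 1996 is a Tuesday; the first Wednesday on or after it is Oct 2, 1996 (1 day later).
From Oct 2, 1996 to Nov 12, 1996: 29 + 12 = 41 days (rest of Oct, Nov).
41 ÷ 7 = 5 full weeks with remainder 6, so 5 more Wednesdays after the first → 6.

6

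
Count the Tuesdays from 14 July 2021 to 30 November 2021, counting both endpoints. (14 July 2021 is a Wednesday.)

14 July 2021 is a Wednesday; the first Tuesday on or after it is 20 July 2021 (6 days later).
From 20 July 2021 to 30 November 2021: 11 + 31 + 30 + 31 + 30 = 133 days (rest of July, August, September, October, November).
133 ÷ 7 = 19 full weeks with remainder 0, so 19 more Tuesdays after the first → 20.

20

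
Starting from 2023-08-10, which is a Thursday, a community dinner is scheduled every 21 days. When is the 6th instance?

2023-11-23

The 6th occurrence is 5 intervals after the first: 5 × 21 = 105 days after 2023-08-10.
August has 31 days — 21 days to the end of August leaves 84.
September has 30 days (54 left).
October has 31 days (23 left).
23 days into November → 2023-11-23.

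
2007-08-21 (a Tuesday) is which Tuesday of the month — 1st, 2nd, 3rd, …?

3rd

Day 21 falls in week ⌈21/7⌉ of the month.
Days 1–7 hold the 1st Tuesday, 8–14 the 2nd, 15–21 the 3rd, 22–28 the 4th, 29–31 the 5th.
21 is in the range for the 3rd.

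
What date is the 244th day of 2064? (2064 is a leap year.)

August 31, 2064

January has 31 days (244 − 31 = 213 remain).
February has 29 days (213 − 29 = 184 remain).
March has 31 days (184 − 31 = 153 remain).
April has 30 days (153 − 30 = 123 remain).
May has 31 days (123 − 31 = 92 remain).
June has 30 days (92 − 30 = 62 remain).
July has 31 days (62 − 31 = 31 remain).
31 into August → August 31.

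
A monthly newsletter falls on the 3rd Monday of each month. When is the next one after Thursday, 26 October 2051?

20 November 2051

October 2051 starts on a Sunday; its first Monday is the 2nd, so the 3rd Monday is the 16th — 16 October 2051.
That is not after 26 October 2051, so look at November 2051.
November 2051 starts on a Wednesday; its first Monday is the 6th, so the 3rd Monday is the 20th — 20 November 2051.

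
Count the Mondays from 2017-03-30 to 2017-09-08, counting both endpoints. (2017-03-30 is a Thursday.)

23

2017-03-30 is a Thursday; the first Monday on or after it is 2017-04-03 (4 days later).
From 2017-04-03 to 2017-09-08: 27 + 31 + 30 + 31 + 31 + 8 = 158 days (rest of April, May, June, July, August, September).
158 ÷ 7 = 22 full weeks with remainder 4, so 22 more Mondays after the first → 23.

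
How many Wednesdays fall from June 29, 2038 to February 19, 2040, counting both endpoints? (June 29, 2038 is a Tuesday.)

June 29, 2038 is a Tuesday; the first Wednesday on or after it is June 30, 2038 (1 day later).
From June 30, 2038 to February 19, 2040: 184 + 365 + 50 = 599 days (rest of 2038, 2039, to February 19, 2040 in 2040).
599 ÷ 7 = 85 full weeks with remainder 4, so 85 more Wednesdays after the first → 86.

86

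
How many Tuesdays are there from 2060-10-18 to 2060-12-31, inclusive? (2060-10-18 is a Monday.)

11

2060-10-18 is a Monday; the first Tuesday on or after it is 2060-10-19 (1 day later).
From 2060-10-19 to 2060-12-31: 12 + 30 + 31 = 73 days (rest of October, November, December).
73 ÷ 7 = 10 full weeks with remainder 3, so 10 more Tuesdays after the first → 11.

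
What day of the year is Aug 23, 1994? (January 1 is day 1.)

Days in months before Aug: 31 + 28 + 31 + 30 + 31 + 30 + 31 = 212.
Plus 23 days into Aug → day 235.

235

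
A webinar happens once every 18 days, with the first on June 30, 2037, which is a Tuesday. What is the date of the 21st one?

The 21st occurrence is 20 intervals after the first: 20 × 18 = 360 days after June 30, 2037.
June has 30 days — 0 days to the end of June leaves 360.
July has 31 days (329 left).
August has 31 days (298 left).
September has 30 days (268 left).
October has 31 days (237 left).
November has 30 days (207 left).
December has 31 days (176 left).
January has 31 days (145 left).
February has 28 days (117 left).
March has 31 days (86 left).
April has 30 days (56 left).
May has 31 days (25 left).
25 days into June → June 25, 2038.

June 25, 2038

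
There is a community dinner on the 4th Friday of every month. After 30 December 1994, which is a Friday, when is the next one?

December 1994 starts on a Thursday; its first Friday is the 2nd, so the 4th Friday is the 23rd — 23 December 1994.
That is not after 30 December 1994, so look at January 1995.
January 1995 starts on a Sunday; its first Friday is the 6th, so the 4th Friday is the 27th — 27 January 1995.

27 January 1995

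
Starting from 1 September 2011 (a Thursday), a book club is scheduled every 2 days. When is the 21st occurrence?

11 October 2011

The 21st occurrence is 20 intervals after the first: 20 × 2 = 40 days after 1 September 2011.
September has 30 days — 29 days to the end of September leaves 11.
11 days into October → 11 October 2011.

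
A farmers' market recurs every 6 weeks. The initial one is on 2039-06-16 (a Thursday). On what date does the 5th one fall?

The 5th occurrence is 4 intervals after the first: 4 × 42 = 168 days after 2039-06-16.
June has 30 days — 14 days to the end of June leaves 154.
July has 31 days (123 left).
August has 31 days (92 left).
September has 30 days (62 left).
October has 31 days (31 left).
November has 30 days (1 left).
1 day into December → 2039-12-01.

2039-12-01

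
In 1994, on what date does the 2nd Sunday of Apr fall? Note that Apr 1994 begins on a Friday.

Apr 1994 begins on a Friday, so the first Sunday is Apr 3 (2 days later).
The 2nd Sunday is 1 weeks later: 3 + 7 = 10.

Apr 10, 1994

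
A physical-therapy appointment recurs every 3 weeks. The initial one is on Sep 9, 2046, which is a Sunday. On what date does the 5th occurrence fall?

The 5th occurrence is 4 intervals after the first: 4 × 21 = 84 days after Sep 9, 2046.
Sep has 30 days — 21 days to the end of Sep leaves 63.
Oct has 31 days (32 left).
Nov has 30 days (2 left).
2 days into Dec → Dec 2, 2046.

Dec 2, 2046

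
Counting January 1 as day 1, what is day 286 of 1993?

13 October 1993

January has 31 days (286 − 31 = 255 remain).
February has 28 days (255 − 28 = 227 remain).
March has 31 days (227 − 31 = 196 remain).
April has 30 days (196 − 30 = 166 remain).
May has 31 days (166 − 31 = 135 remain).
June has 30 days (135 − 30 = 105 remain).
July has 31 days (105 − 31 = 74 remain).
August has 31 days (74 − 31 = 43 remain).
September has 30 days (43 − 30 = 13 remain).
13 into October → October 13.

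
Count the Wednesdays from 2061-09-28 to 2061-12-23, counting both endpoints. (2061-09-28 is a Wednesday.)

13

2061-09-28 is a Wednesday; the first Wednesday on or after it is 2061-09-28.
From 2061-09-28 to 2061-12-23: 2 + 31 + 30 + 23 = 86 days (rest of September, October, November, December).
86 ÷ 7 = 12 full weeks with remainder 2, so 12 more Wednesdays after the first → 13.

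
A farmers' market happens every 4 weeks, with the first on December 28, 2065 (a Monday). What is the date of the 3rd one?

February 22, 2066

The 3rd occurrence is 2 intervals after the first: 2 × 28 = 56 days after December 28, 2065.
December has 31 days — 3 days to the end of December leaves 53.
January has 31 days (22 left).
22 days into February → February 22, 2066.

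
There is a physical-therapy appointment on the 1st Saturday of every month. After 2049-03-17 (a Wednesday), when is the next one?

2049-04-03

March 2049 starts on a Monday, so its 1st Saturday is 2049-03-06 (5 days in).
That is not after 2049-03-17, so look at April 2049.
April 2049 starts on a Thursday, so its 1st Saturday is 2049-04-03 (2 days in).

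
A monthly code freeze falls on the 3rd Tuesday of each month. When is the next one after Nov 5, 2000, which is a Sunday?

Nov 21, 2000

Nov 2000 starts on a Wednesday; its first Tuesday is the 7th, so the 3rd Tuesday is the 21st — Nov 21, 2000.
Nov 21, 2000 is after Nov 5, 2000, so that is the next one.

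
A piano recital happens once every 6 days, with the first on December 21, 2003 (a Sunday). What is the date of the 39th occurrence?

August 5, 2004

The 39th occurrence is 38 intervals after the first: 38 × 6 = 228 days after December 21, 2003.
December has 31 days — 10 days to the end of December leaves 218.
January has 31 days (187 left).
February has 29 days (158 left).
March has 31 days (127 left).
April has 30 days (97 left).
May has 31 days (66 left).
June has 30 days (36 left).
July has 31 days (5 left).
5 days into August → August 5, 2004.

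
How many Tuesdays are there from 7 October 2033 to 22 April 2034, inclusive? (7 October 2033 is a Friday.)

7 October 2033 is a Friday; the first Tuesday on or after it is 11 October 2033 (4 days later).
From 11 October 2033 to 22 April 2034: 20 + 30 + 31 + 31 + 28 + 31 + 22 = 193 days (rest of October, November, December, January, February, March, April).
193 ÷ 7 = 27 full weeks with remainder 4, so 27 more Tuesdays after the first → 28.

28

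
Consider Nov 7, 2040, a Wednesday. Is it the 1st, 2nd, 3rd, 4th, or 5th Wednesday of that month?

Day 7 falls in week ⌈7/7⌉ of the month.
Days 1–7 hold the 1st Wednesday, 8–14 the 2nd, 15–21 the 3rd, 22–28 the 4th, 29–31 the 5th.
7 is in the range for the 1st.

1st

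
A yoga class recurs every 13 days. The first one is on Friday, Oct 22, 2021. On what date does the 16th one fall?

May 5, 2022

The 16th occurrence is 15 intervals after the first: 15 × 13 = 195 days after Oct 22, 2021.
Oct has 31 days — 9 days to the end of Oct leaves 186.
Nov has 30 days (156 left).
Dec has 31 days (125 left).
Jan has 31 days (94 left).
Feb has 28 days (66 left).
Mar has 31 days (35 left).
Apr has 30 days (5 left).
5 days into May → May 5, 2022.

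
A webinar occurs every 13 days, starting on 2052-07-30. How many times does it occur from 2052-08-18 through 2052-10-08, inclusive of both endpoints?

4

Occurrences land 13·i days after 2052-07-30 for i = 0, 1, 2, …
2052-08-18 is 19 days after the start; 19 ÷ 13 = 1 remainder 6; since the remainder is 6, round up to i = 2. First occurrence in the window: #3 on 2052-08-25 (2×13 = 26 days in).
2052-10-08 is 70 days after the start; 70 ÷ 13 = 5 remainder 5. Last occurrence in the window: #6 on 2052-10-03.
Occurrences #3 through #6: 4 in total.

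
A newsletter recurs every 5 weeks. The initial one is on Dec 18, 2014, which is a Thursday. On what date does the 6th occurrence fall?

Jun 11, 2015

The 6th occurrence is 5 intervals after the first: 5 × 35 = 175 days after Dec 18, 2014.
Dec has 31 days — 13 days to the end of Dec leaves 162.
Jan has 31 days (131 left).
Feb has 28 days (103 left).
Mar has 31 days (72 left).
Apr has 30 days (42 left).
May has 31 days (11 left).
11 days into Jun → Jun 11, 2015.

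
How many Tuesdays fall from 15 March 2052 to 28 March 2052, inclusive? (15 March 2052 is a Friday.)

2

15 March 2052 is a Friday; the first Tuesday on or after it is 19 March 2052 (4 days later).
From 19 March 2052 to 28 March 2052 is 28 − 19 = 9 days.
9 ÷ 7 = 1 full weeks with remainder 2, so 1 more Tuesdays after the first → 2.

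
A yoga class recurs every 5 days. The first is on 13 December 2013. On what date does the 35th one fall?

The 35th occurrence is 34 intervals after the first: 34 × 5 = 170 days after 13 December 2013.
December has 31 days — 18 days to the end of December leaves 152.
January has 31 days (121 left).
February has 28 days (93 left).
March has 31 days (62 left).
April has 30 days (32 left).
May has 31 days (1 left).
1 day into June → 1 June 2014.

1 June 2014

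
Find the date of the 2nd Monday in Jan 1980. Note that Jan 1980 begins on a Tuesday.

Jan 1980 begins on a Tuesday, so the first Monday is Jan 7 (6 days later).
The 2nd Monday is 1 weeks later: 7 + 7 = 14.

Jan 14, 1980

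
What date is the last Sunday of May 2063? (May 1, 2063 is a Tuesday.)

27 May 2063

May 2063 begins on a Tuesday, so the first Sunday is May 6 (5 days later).
May 2063 has 31 days. Adding weeks: 6, 13, 20, 27 — the last one ≤ 31 is the 27th.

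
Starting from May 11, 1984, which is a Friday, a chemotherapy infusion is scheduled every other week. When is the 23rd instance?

March 15, 1985

The 23rd occurrence is 22 intervals after the first: 22 × 14 = 308 days after May 11, 1984.
May has 31 days — 20 days to the end of May leaves 288.
June has 30 days (258 left).
July has 31 days (227 left).
August has 31 days (196 left).
September has 30 days (166 left).
October has 31 days (135 left).
November has 30 days (105 left).
December has 31 days (74 left).
January has 31 days (43 left).
February has 28 days (15 left).
15 days into March → March 15, 1985.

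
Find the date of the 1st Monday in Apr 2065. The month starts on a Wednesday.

Apr 6, 2065

Apr 2065 begins on a Wednesday, so the first Monday is Apr 6 (5 days later).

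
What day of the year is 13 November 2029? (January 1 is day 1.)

317

Days in months before November: 31 + 28 + 31 + 30 + 31 + 30 + 31 + 31 + 30 + 31 = 304.
Plus 13 days into November → day 317.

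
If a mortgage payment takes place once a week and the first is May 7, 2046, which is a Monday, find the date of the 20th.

The 20th occurrence is 19 intervals after the first: 19 × 7 = 133 days after May 7, 2046.
May has 31 days — 24 days to the end of May leaves 109.
June has 30 days (79 left).
July has 31 days (48 left).
August has 31 days (17 left).
17 days into September → September 17, 2046.

September 17, 2046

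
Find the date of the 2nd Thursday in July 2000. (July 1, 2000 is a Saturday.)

July 2000 begins on a Saturday, so the first Thursday is July 6 (5 days later).
The 2nd Thursday is 1 weeks later: 6 + 7 = 13.

13 July 2000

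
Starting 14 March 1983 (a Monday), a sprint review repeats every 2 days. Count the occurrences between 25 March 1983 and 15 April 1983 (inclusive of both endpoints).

Occurrences land 2·i days after 14 March 1983 for i = 0, 1, 2, …
25 March 1983 is 11 days after the start; 11 ÷ 2 = 5 remainder 1; since the remainder is 1, round up to i = 6. First occurrence in the window: #7 on 26 March 1983 (6×2 = 12 days in).
15 April 1983 is 32 days after the start; 32 ÷ 2 = 16 remainder 0. Last occurrence in the window: #17 on 15 April 1983.
Occurrences #7 through #17: 11 in total.

11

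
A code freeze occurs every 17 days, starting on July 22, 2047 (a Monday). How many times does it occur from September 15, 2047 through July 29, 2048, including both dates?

Occurrences land 17·i days after July 22, 2047 for i = 0, 1, 2, …
September 15, 2047 is 55 days after the start; 55 ÷ 17 = 3 remainder 4; since the remainder is 4, round up to i = 4. First occurrence in the window: #5 on September 28, 2047 (4×17 = 68 days in).
July 29, 2048 is 373 days after the start; 373 ÷ 17 = 21 remainder 16. Last occurrence in the window: #22 on July 13, 2048.
Occurrences #5 through #22: 18 in total.

18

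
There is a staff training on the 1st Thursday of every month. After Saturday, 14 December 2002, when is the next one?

2 January 2003

December 2002 starts on a Sunday, so its 1st Thursday is 5 December 2002 (4 days in).
That is not after 14 December 2002, so look at January 2003.
January 2003 starts on a Wednesday, so its 1st Thursday is 2 January 2003 (1 day in).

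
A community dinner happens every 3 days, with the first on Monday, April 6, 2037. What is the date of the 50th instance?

The 50th occurrence is 49 intervals after the first: 49 × 3 = 147 days after April 6, 2037.
April has 30 days — 24 days to the end of April leaves 123.
May has 31 days (92 left).
June has 30 days (62 left).
July has 31 days (31 left).
31 days into August → August 31, 2037.

August 31, 2037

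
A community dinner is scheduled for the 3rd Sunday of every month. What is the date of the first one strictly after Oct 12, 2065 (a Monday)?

Oct 18, 2065

Oct 2065 starts on a Thursday; its first Sunday is the 4th, so the 3rd Sunday is the 18th — Oct 18, 2065.
Oct 18, 2065 is after Oct 12, 2065, so that is the next one.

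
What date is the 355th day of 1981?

Jan has 31 days (355 − 31 = 324 remain).
Feb has 28 days (324 − 28 = 296 remain).
Mar has 31 days (296 − 31 = 265 remain).
Apr has 30 days (265 − 30 = 235 remain).
May has 31 days (235 − 31 = 204 remain).
Jun has 30 days (204 − 30 = 174 remain).
Jul has 31 days (174 − 31 = 143 remain).
Aug has 31 days (143 − 31 = 112 remain).
Sep has 30 days (112 − 30 = 82 remain).
Oct has 31 days (82 − 31 = 51 remain).
Nov has 30 days (51 − 30 = 21 remain).
21 into Dec → Dec 21.

Dec 21, 1981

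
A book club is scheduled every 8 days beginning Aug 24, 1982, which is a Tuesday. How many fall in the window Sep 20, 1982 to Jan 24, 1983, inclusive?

Occurrences land 8·i days after Aug 24, 1982 for i = 0, 1, 2, …
Sep 20, 1982 is 27 days after the start; 27 ÷ 8 = 3 remainder 3; since the remainder is 3, round up to i = 4. First occurrence in the window: #5 on Sep 25, 1982 (4×8 = 32 days in).
Jan 24, 1983 is 153 days after the start; 153 ÷ 8 = 19 remainder 1. Last occurrence in the window: #20 on Jan 23, 1983.
Occurrences #5 through #20: 16 in total.

16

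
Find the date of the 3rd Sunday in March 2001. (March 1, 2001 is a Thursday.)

March 2001 begins on a Thursday, so the first Sunday is March 4 (3 days later).
The 3rd Sunday is 2 weeks later: 4 + 14 = 18.

2001-03-18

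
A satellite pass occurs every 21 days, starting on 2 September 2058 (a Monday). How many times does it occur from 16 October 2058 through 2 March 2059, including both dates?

6

Occurrences land 21·i days after 2 September 2058 for i = 0, 1, 2, …
16 October 2058 is 44 days after the start; 44 ÷ 21 = 2 remainder 2; since the remainder is 2, round up to i = 3. First occurrence in the window: #4 on 4 November 2058 (3×21 = 63 days in).
2 March 2059 is 181 days after the start; 181 ÷ 21 = 8 remainder 13. Last occurrence in the window: #9 on 17 February 2059.
Occurrences #4 through #9: 6 in total.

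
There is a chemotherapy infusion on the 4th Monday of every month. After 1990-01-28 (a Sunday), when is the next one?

January 1990 starts on a Monday; its first Monday is the 1st, so the 4th Monday is the 22nd — 1990-01-22.
That is not after 1990-01-28, so look at February 1990.
February 1990 starts on a Thursday; its first Monday is the 5th, so the 4th Monday is the 26th — 1990-02-26.

1990-02-26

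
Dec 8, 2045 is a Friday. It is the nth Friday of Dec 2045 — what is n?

Day 8 falls in week ⌈8/7⌉ of the month.
Days 1–7 hold the 1st Friday, 8–14 the 2nd, 15–21 the 3rd, 22–28 the 4th, 29–31 the 5th.
8 is in the range for the 2nd.

2nd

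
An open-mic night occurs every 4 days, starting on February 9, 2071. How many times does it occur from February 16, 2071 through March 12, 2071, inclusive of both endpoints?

6

Occurrences land 4·i days after February 9, 2071 for i = 0, 1, 2, …
February 16, 2071 is 7 days after the start; 7 ÷ 4 = 1 remainder 3; since the remainder is 3, round up to i = 2. First occurrence in the window: #3 on February 17, 2071 (2×4 = 8 days in).
March 12, 2071 is 31 days after the start; 31 ÷ 4 = 7 remainder 3. Last occurrence in the window: #8 on March 9, 2071.
Occurrences #3 through #8: 6 in total.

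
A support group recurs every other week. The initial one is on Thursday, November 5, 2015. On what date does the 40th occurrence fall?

The 40th occurrence is 39 intervals after the first: 39 × 14 = 546 days after November 5, 2015.
November has 30 days — 25 days to the end of November leaves 521.
From end of November to end of 2015 is 31 days (490 left).
2016 has 366 days (124 left).
January has 31 days (93 left).
February has 28 days (65 left).
March has 31 days (34 left).
April has 30 days (4 left).
4 days into May → May 4, 2017.

May 4, 2017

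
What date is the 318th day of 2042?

Nov 14, 2042

Jan has 31 days (318 − 31 = 287 remain).
Feb has 28 days (287 − 28 = 259 remain).
Mar has 31 days (259 − 31 = 228 remain).
Apr has 30 days (228 − 30 = 198 remain).
May has 31 days (198 − 31 = 167 remain).
Jun has 30 days (167 − 30 = 137 remain).
Jul has 31 days (137 − 31 = 106 remain).
Aug has 31 days (106 − 31 = 75 remain).
Sep has 30 days (75 − 30 = 45 remain).
Oct has 31 days (45 − 31 = 14 remain).
14 into Nov → Nov 14.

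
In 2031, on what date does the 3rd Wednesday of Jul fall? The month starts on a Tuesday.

Jul 2031 begins on a Tuesday, so the first Wednesday is Jul 2 (1 day later).
The 3rd Wednesday is 2 weeks later: 2 + 14 = 16.

Jul 16, 2031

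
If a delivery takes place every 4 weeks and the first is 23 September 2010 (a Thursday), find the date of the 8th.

7 April 2011

The 8th occurrence is 7 intervals after the first: 7 × 28 = 196 days after 23 September 2010.
September has 30 days — 7 days to the end of September leaves 189.
October has 31 days (158 left).
November has 30 days (128 left).
December has 31 days (97 left).
January has 31 days (66 left).
February has 28 days (38 left).
March has 31 days (7 left).
7 days into April → 7 April 2011.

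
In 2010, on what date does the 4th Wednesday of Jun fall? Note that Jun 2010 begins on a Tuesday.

Jun 23, 2010

Jun 2010 begins on a Tuesday, so the first Wednesday is Jun 2 (1 day later).
The 4th Wednesday is 3 weeks later: 2 + 21 = 23.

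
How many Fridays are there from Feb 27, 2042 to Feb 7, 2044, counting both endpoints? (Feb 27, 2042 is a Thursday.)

102

Feb 27, 2042 is a Thursday; the first Friday on or after it is Feb 28, 2042 (1 day later).
From Feb 28, 2042 to Feb 7, 2044: 306 + 365 + 38 = 709 days (rest of 2042, 2043, to Feb 7, 2044 in 2044).
709 ÷ 7 = 101 full weeks with remainder 2, so 101 more Fridays after the first → 102.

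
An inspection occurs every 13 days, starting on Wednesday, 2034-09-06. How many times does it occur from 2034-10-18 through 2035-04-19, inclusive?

Occurrences land 13·i days after 2034-09-06 for i = 0, 1, 2, …
2034-10-18 is 42 days after the start; 42 ÷ 13 = 3 remainder 3; since the remainder is 3, round up to i = 4. First occurrence in the window: #5 on 2034-10-28 (4×13 = 52 days in).
2035-04-19 is 225 days after the start; 225 ÷ 13 = 17 remainder 4. Last occurrence in the window: #18 on 2035-04-15.
Occurrences #5 through #18: 14 in total.

14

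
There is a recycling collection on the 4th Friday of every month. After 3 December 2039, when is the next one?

December 2039 starts on a Thursday; its first Friday is the 2nd, so the 4th Friday is the 23rd — 23 December 2039.
23 December 2039 is after 3 December 2039, so that is the next one.

23 December 2039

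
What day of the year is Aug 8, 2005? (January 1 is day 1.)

Days in months before Aug: 31 + 28 + 31 + 30 + 31 + 30 + 31 = 212.
Plus 8 days into Aug → day 220.

220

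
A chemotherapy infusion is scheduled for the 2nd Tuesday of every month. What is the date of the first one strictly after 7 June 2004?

8 June 2004

June 2004 starts on a Tuesday; its first Tuesday is the 1st, so the 2nd Tuesday is the 8th — 8 June 2004.
8 June 2004 is after 7 June 2004, so that is the next one.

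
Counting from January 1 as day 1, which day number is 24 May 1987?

Days in months before May: 31 + 28 + 31 + 30 = 120.
Plus 24 days into May → day 144.

144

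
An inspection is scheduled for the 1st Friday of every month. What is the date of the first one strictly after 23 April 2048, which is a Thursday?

April 2048 starts on a Wednesday, so its 1st Friday is 3 April 2048 (2 days in).
That is not after 23 April 2048, so look at May 2048.
May 2048 starts on a Friday, so its 1st Friday is 1 May 2048.

1 May 2048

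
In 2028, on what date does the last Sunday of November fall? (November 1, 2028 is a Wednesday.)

2028-11-26

November 2028 begins on a Wednesday, so the first Sunday is November 5 (4 days later).
November 2028 has 30 days. Adding weeks: 5, 12, 19, 26 — the last one ≤ 30 is the 26th.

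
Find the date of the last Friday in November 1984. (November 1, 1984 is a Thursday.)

1984-11-30

November 1984 begins on a Thursday, so the first Friday is November 2 (1 day later).
November 1984 has 30 days. Adding weeks: 2, 9, 16, 23, 30 — the last one ≤ 30 is the 30th.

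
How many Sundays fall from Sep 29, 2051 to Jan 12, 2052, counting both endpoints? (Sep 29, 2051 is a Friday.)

15

Sep 29, 2051 is a Friday; the first Sunday on or after it is Oct 1, 2051 (2 days later).
From Oct 1, 2051 to Jan 12, 2052: 30 + 30 + 31 + 12 = 103 days (rest of Oct, Nov, Dec, Jan).
103 ÷ 7 = 14 full weeks with remainder 5, so 14 more Sundays after the first → 15.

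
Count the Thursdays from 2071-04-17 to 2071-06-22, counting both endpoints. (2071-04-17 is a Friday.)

9

2071-04-17 is a Friday; the first Thursday on or after it is 2071-04-23 (6 days later).
From 2071-04-23 to 2071-06-22: 7 + 31 + 22 = 60 days (rest of April, May, June).
60 ÷ 7 = 8 full weeks with remainder 4, so 8 more Thursdays after the first → 9.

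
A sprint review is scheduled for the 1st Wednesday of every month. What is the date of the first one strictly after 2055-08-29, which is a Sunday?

2055-09-01

August 2055 starts on a Sunday, so its 1st Wednesday is 2055-08-04 (3 days in).
That is not after 2055-08-29, so look at September 2055.
September 2055 starts on a Wednesday, so its 1st Wednesday is 2055-09-01.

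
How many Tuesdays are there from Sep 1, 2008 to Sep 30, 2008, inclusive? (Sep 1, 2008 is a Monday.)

5

Sep 1, 2008 is a Monday; the first Tuesday on or after it is Sep 2, 2008 (1 day later).
From Sep 2, 2008 to Sep 30, 2008 is 30 − 2 = 28 days.
28 ÷ 7 = 4 full weeks with remainder 0, so 4 more Tuesdays after the first → 5.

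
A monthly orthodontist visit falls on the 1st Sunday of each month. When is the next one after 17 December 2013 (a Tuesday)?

5 January 2014

December 2013 starts on a Sunday, so its 1st Sunday is 1 December 2013.
That is not after 17 December 2013, so look at January 2014.
January 2014 starts on a Wednesday, so its 1st Sunday is 5 January 2014 (4 days in).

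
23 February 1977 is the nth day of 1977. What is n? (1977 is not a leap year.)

54

Days in months before February: 31 = 31.
Plus 23 days into February → day 54.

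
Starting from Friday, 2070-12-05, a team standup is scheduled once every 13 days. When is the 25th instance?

The 25th occurrence is 24 intervals after the first: 24 × 13 = 312 days after 2070-12-05.
December has 31 days — 26 days to the end of December leaves 286.
January has 31 days (255 left).
February has 28 days (227 left).
March has 31 days (196 left).
April has 30 days (166 left).
May has 31 days (135 left).
June has 30 days (105 left).
July has 31 days (74 left).
August has 31 days (43 left).
September has 30 days (13 left).
13 days into October → 2071-10-13.

2071-10-13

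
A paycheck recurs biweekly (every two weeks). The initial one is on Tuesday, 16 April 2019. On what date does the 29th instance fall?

The 29th occurrence is 28 intervals after the first: 28 × 14 = 392 days after 16 April 2019.
April has 30 days — 14 days to the end of April leaves 378.
May has 31 days (347 left).
June has 30 days (317 left).
July has 31 days (286 left).
August has 31 days (255 left).
September has 30 days (225 left).
October has 31 days (194 left).
November has 30 days (164 left).
December has 31 days (133 left).
January has 31 days (102 left).
February has 29 days (73 left).
March has 31 days (42 left).
April has 30 days (12 left).
12 days into May → 12 May 2020.

12 May 2020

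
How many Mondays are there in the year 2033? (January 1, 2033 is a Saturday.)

52

January 1, 2033 is a Saturday; the first Monday on or after it is January 3, 2033 (2 days later).
From January 3, 2033 to December 31, 2033: 28 + 28 + 31 + 30 + 31 + 30 + 31 + 31 + 30 + 31 + 30 + 31 = 362 days (rest of January, February, March, April, May, June, July, August, September, October, November, December).
362 ÷ 7 = 51 full weeks with remainder 5, so 51 more Mondays after the first → 52.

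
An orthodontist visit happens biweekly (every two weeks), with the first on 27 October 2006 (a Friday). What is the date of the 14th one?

The 14th occurrence is 13 intervals after the first: 13 × 14 = 182 days after 27 October 2006.
October has 31 days — 4 days to the end of October leaves 178.
November has 30 days (148 left).
December has 31 days (117 left).
January has 31 days (86 left).
February has 28 days (58 left).
March has 31 days (27 left).
27 days into April → 27 April 2007.

27 April 2007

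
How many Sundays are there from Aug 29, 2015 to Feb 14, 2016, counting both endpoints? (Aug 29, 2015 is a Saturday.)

25

Aug 29, 2015 is a Saturday; the first Sunday on or after it is Aug 30, 2015 (1 day later).
From Aug 30, 2015 to Feb 14, 2016: 1 + 30 + 31 + 30 + 31 + 31 + 14 = 168 days (rest of Aug, Sep, Oct, Nov, Dec, Jan, Feb).
168 ÷ 7 = 24 full weeks with remainder 0, so 24 more Sundays after the first → 25.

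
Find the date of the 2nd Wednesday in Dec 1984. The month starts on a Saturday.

Dec 1984 begins on a Saturday, so the first Wednesday is Dec 5 (4 days later).
The 2nd Wednesday is 1 weeks later: 5 + 7 = 12.

Dec 12, 1984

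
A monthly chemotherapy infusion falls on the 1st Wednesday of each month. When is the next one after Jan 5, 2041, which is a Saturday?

Jan 2041 starts on a Tuesday, so its 1st Wednesday is Jan 2, 2041 (1 day in).
That is not after Jan 5, 2041, so look at Feb 2041.
Feb 2041 starts on a Friday, so its 1st Wednesday is Feb 6, 2041 (5 days in).

Feb 6, 2041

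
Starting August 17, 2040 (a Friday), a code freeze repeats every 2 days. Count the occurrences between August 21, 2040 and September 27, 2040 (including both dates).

Occurrences land 2·i days after August 17, 2040 for i = 0, 1, 2, …
August 21, 2040 is 4 days after the start; 4 ÷ 2 = 2 remainder 0. First occurrence in the window: #3 on August 21, 2040 (2×2 = 4 days in).
September 27, 2040 is 41 days after the start; 41 ÷ 2 = 20 remainder 1. Last occurrence in the window: #21 on September 26, 2040.
Occurrences #3 through #21: 19 in total.

19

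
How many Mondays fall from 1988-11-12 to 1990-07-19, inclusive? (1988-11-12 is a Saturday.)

1988-11-12 is a Saturday; the first Monday on or after it is 1988-11-14 (2 days later).
From 1988-11-14 to 1990-07-19: 47 + 365 + 200 = 612 days (rest of 1988, 1989, to 1990-07-19 in 1990).
612 ÷ 7 = 87 full weeks with remainder 3, so 87 more Mondays after the first → 88.

88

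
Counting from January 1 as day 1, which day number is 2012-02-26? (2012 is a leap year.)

Days in months before February: 31 = 31.
Plus 26 days into February → day 57.

57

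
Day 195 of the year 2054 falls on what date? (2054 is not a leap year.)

14 July 2054

January has 31 days (195 − 31 = 164 remain).
February has 28 days (164 − 28 = 136 remain).
March has 31 days (136 − 31 = 105 remain).
April has 30 days (105 − 30 = 75 remain).
May has 31 days (75 − 31 = 44 remain).
June has 30 days (44 − 30 = 14 remain).
14 into July → July 14.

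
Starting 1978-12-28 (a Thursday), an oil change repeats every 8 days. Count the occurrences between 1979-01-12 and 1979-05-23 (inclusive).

Occurrences land 8·i days after 1978-12-28 for i = 0, 1, 2, …
1979-01-12 is 15 days after the start; 15 ÷ 8 = 1 remainder 7; since the remainder is 7, round up to i = 2. First occurrence in the window: #3 on 1979-01-13 (2×8 = 16 days in).
1979-05-23 is 146 days after the start; 146 ÷ 8 = 18 remainder 2. Last occurrence in the window: #19 on 1979-05-21.
Occurrences #3 through #19: 17 in total.

17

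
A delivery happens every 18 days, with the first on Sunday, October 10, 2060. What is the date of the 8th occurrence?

February 13, 2061

The 8th occurrence is 7 intervals after the first: 7 × 18 = 126 days after October 10, 2060.
October has 31 days — 21 days to the end of October leaves 105.
November has 30 days (75 left).
December has 31 days (44 left).
January has 31 days (13 left).
13 days into February → February 13, 2061.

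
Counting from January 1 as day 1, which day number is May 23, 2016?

Days in months before May: 31 + 29 + 31 + 30 = 121.
Plus 23 days into May → day 144.

144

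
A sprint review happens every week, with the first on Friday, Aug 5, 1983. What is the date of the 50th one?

The 50th occurrence is 49 intervals after the first: 49 × 7 = 343 days after Aug 5, 1983.
Aug has 31 days — 26 days to the end of Aug leaves 317.
Sep has 30 days (287 left).
Oct has 31 days (256 left).
Nov has 30 days (226 left).
Dec has 31 days (195 left).
Jan has 31 days (164 left).
Feb has 29 days (135 left).
Mar has 31 days (104 left).
Apr has 30 days (74 left).
May has 31 days (43 left).
Jun has 30 days (13 left).
13 days into Jul → Jul 13, 1984.

Jul 13, 1984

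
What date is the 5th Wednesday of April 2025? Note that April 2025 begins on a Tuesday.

April 30, 2025

April 2025 begins on a Tuesday, so the first Wednesday is April 2 (1 day later).
The 5th Wednesday is 4 weeks later: 2 + 28 = 30.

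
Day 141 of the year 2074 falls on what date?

21 May 2074

January has 31 days (141 − 31 = 110 remain).
February has 28 days (110 − 28 = 82 remain).
March has 31 days (82 − 31 = 51 remain).
April has 30 days (51 − 30 = 21 remain).
21 into May → May 21.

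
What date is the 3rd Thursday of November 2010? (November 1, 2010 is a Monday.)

November 2010 begins on a Monday, so the first Thursday is November 4 (3 days later).
The 3rd Thursday is 2 weeks later: 4 + 14 = 18.

2010-11-18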